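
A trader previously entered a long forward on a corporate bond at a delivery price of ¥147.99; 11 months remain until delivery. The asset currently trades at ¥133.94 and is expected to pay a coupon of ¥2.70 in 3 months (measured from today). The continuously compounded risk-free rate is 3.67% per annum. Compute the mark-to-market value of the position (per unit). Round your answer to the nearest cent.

-¥11.83

PV(remaining coupons) I = 2.70·e^(−0.0367·3/12) = 2.6753
Current forward F = (S − I)·e^(rT) = (133.94 − 2.6753)·e^(0.0367·11/12) = 131.2647 × 1.034214 = 135.7558
Value (long) = (F − K)·e^(−rT) = (135.7558 − 147.99) × 0.966918 = -11.8295
Value = -¥11.83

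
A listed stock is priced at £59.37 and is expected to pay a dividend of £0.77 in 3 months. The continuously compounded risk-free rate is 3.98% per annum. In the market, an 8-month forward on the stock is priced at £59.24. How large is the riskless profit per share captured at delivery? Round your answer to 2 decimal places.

PV(dividends) I = 0.77·e^(−0.0398·3/12) = 0.7624
Fair forward F* = (S − I)·e^(rT) = (59.37 − 0.7624)·e^0.026533 = 58.6076 × 1.026888 = 60.1834
Market £59.24 < fair 60.1834: forward underpriced → reverse cash-and-carry (short the stock, invest proceeds at r, pay the dividends, go long the forward).
Profit at T = |F_mkt − F*| = |59.24 − 60.1834| = £0.94 per share

£0.94 per share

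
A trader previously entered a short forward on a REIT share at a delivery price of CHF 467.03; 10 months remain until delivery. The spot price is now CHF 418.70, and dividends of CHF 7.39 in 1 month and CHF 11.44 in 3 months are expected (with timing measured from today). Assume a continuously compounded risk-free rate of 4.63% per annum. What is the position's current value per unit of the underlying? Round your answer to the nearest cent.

PV(remaining dividends) I = 7.39·e^(−0.0463·1/12) + 11.44·e^(−0.0463·3/12) = 18.6699
Current forward F = (S − I)·e^(rT) = (418.70 − 18.6699)·e^(0.0463·10/12) = 400.0301 × 1.039337 = 415.7661
Value (long) = (F − K)·e^(−rT) = (415.7661 − 467.03) × 0.962152 = -49.3237
Short position value = −(long value) = CHF 49.32

CHF 49.32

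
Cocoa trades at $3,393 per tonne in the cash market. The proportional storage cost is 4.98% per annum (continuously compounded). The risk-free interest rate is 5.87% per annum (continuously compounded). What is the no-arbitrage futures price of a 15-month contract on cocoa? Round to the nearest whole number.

$3,886 per tonne

Net carry = r + u − y = 0.0587 + 0.0498 − 0.0000 = 0.1085
F = S·e^((r+u−y)T) = 3393 · e^(0.1085 × 15/12) = 3393 · e^0.135625
= 3393 × 1.145252 = $3,886 per tonne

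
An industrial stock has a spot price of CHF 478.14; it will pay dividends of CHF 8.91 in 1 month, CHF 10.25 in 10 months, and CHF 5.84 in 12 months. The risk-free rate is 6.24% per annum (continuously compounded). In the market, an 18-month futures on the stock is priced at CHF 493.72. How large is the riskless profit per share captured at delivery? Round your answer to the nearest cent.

PV(dividends) I = 8.91·e^(−0.0624·1/12) + 10.25·e^(−0.0624·10/12) + 5.84·e^(−0.0624·12/12) = 24.0811
Fair futures F* = (S − I)·e^(rT) = (478.14 − 24.0811)·e^0.093600 = 454.0589 × 1.098120 = 498.6112
Market CHF 493.72 < fair 498.6112: forward underpriced → reverse cash-and-carry (short the stock, invest proceeds at r, pay the dividends, go long the forward).
Profit at T = |F_mkt − F*| = |493.72 − 498.6112| = CHF 4.89 per share

CHF 4.89 per share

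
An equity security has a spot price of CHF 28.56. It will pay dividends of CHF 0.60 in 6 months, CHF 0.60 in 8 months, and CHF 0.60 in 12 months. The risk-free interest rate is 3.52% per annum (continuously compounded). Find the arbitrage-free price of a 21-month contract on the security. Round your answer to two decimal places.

PV(dividends) I = 0.60·e^(−0.0352·6/12) + 0.60·e^(−0.0352·8/12) + 0.60·e^(−0.0352·12/12)
I = 0.5895 + 0.5861 + 0.5792 = 1.7548
F = (S − I)·e^(rT) = (28.56 − 1.7548) · e^(0.0352·21/12)
= 26.8052 · e^0.061600 = 26.8052 × 1.063537 = CHF 28.51

CHF 28.51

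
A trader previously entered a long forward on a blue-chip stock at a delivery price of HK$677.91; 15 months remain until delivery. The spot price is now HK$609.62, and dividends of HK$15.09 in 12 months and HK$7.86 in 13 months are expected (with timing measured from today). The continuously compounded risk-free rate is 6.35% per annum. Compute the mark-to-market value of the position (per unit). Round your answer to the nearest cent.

PV(remaining dividends) I = 15.09·e^(−0.0635·12/12) + 7.86·e^(−0.0635·13/12) = 21.4991
Current forward F = (S − I)·e^(rT) = (609.62 − 21.4991)·e^(0.0635·15/12) = 588.1209 × 1.082610 = 636.7056
Value (long) = (F − K)·e^(−rT) = (636.7056 − 677.91) × 0.923693 = -38.0602
Value = -HK$38.06

-HK$38.06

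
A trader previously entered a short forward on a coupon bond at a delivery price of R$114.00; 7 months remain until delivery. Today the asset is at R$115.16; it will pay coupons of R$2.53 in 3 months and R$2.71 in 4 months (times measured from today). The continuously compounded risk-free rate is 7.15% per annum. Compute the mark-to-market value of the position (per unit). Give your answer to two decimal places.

PV(remaining coupons) I = 2.53·e^(−0.0715·3/12) + 2.71·e^(−0.0715·4/12) = 5.1314
Current forward F = (S − I)·e^(rT) = (115.16 − 5.1314)·e^(0.0715·7/12) = 110.0286 × 1.042590 = 114.7147
Value (long) = (F − K)·e^(−rT) = (114.7147 − 114.00) × 0.959149 = 0.6855
Short position value = −(long value) = -R$0.69

-R$0.69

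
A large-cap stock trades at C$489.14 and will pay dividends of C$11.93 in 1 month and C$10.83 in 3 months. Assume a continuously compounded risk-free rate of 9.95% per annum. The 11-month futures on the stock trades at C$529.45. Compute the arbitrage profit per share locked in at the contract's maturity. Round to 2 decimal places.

C$18.13 per share

PV(dividends) I = 11.93·e^(−0.0995·1/12) + 10.83·e^(−0.0995·3/12) = 22.3954
Fair futures F* = (S − I)·e^(rT) = (489.14 − 22.3954)·e^0.091208 = 466.7446 × 1.095497 = 511.3173
Market C$529.45 > fair 511.3173: forward overpriced → cash-and-carry (borrow at r, buy the stock and collect the dividends, short the forward).
Profit at T = |F_mkt − F*| = |529.45 − 511.3173| = C$18.13 per share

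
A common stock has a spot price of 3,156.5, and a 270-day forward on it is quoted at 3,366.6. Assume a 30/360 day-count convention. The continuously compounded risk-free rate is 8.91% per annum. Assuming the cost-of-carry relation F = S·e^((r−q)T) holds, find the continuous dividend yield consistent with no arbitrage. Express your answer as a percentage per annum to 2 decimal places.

From F = S·e^((r−q)T): (r − q) = ln(F/S)/T
ln(3366.6/3156.5) = ln(1.066561) = 0.064439
(r − q) = 0.064439 / (270/360) = 0.085919
q = r − ln(F/S)/T = 0.0891 − 0.085919 = 0.003181
q = 0.32%

0.32%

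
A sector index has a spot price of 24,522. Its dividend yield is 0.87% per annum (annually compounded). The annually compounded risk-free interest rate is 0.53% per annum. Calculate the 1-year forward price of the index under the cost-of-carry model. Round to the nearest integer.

24,439

F = S · (1+r)^T / (1+q)^T
= 24522 × 1.005300 / 1.008700 = 24522 × 0.996629
F = 24,439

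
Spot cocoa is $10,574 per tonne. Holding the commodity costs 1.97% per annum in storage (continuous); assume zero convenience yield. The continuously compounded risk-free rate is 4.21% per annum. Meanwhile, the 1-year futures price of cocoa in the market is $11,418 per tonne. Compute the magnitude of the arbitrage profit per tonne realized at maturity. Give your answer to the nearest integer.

$170 per tonne

Fair futures: F* = S·e^(carry·T), with carry = (r + u) = 0.0421 + 0.0197 = 0.0618
F* = 10574 · e^(0.0618 × 1) = 10574 · e^0.061800 = 10574 × 1.063750 = $11248.0925
Market $11418 > fair $11248.0925: forward overpriced → cash-and-carry (buy spot, short the forward).
At maturity, profit = |F_mkt − F*| = |11418 − 11248.0925| = $170 per tonne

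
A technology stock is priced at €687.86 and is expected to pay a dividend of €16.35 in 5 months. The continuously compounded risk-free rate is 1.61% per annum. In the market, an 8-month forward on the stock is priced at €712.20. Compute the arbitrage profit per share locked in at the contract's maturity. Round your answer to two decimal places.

€33.33 per share

PV(dividends) I = 16.35·e^(−0.0161·5/12) = 16.2407
Fair forward F* = (S − I)·e^(rT) = (687.86 − 16.2407)·e^0.010733 = 671.6193 × 1.010791 = 678.8667
Market €712.20 > fair 678.8667: forward overpriced → cash-and-carry (borrow at r, buy the stock and collect the dividends, short the forward).
Profit at T = |F_mkt − F*| = |712.20 − 678.8667| = €33.33 per share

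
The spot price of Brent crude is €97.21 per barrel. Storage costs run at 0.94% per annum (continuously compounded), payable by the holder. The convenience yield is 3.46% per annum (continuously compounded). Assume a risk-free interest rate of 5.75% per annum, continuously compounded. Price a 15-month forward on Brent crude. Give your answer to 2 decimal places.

€101.22 per barrel

Net carry = r + u − y = 0.0575 + 0.0094 − 0.0346 = 0.0323
F = S·e^((r+u−y)T) = 97.21 · e^(0.0323 × 15/12) = 97.21 · e^0.040375
= 97.21 × 1.041201 = €101.22 per barrel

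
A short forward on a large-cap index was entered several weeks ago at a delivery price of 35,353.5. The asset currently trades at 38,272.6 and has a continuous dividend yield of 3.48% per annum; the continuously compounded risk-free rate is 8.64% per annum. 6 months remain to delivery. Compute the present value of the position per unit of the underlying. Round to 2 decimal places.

Current fair forward for the remaining 6 months: F = S·e^((r − q)·T), (r − q) = 0.0864 − 0.0348 = 0.0516
F = 38272.6 · e^(0.0516 × 6/12) = 38272.6 × 1.02613570 = 39272.8812
Value of long forward = (F − K)·e^(−rT) = (39272.8812 − 35353.5) · e^(−0.0864·6/12)
= 3919.3812 × 0.95771983 = 3753.67
Short position value = −(long value) = -3753.67

-3753.67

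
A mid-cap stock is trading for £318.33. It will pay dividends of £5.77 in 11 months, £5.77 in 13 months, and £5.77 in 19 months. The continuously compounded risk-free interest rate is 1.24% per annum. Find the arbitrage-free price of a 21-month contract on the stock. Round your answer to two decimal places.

PV(dividends) I = 5.77·e^(−0.0124·11/12) + 5.77·e^(−0.0124·13/12) + 5.77·e^(−0.0124·19/12)
I = 5.7048 + 5.6930 + 5.6578 = 17.0556
F = (S − I)·e^(rT) = (318.33 − 17.0556) · e^(0.0124·21/12)
= 301.2744 · e^0.021700 = 301.2744 × 1.021937 = £307.88

£307.88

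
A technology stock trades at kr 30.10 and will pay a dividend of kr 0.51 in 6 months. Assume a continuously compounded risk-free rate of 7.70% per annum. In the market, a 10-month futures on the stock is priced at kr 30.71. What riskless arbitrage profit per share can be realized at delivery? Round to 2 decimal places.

kr 0.86 per share

PV(dividends) I = 0.51·e^(−0.0770·6/12) = 0.4907
Fair futures F* = (S − I)·e^(rT) = (30.10 − 0.4907)·e^0.064167 = 29.6093 × 1.066270 = 31.5715
Market kr 30.71 < fair 31.5715: forward underpriced → reverse cash-and-carry (short the stock, invest proceeds at r, pay the dividends, go long the forward).
Profit at T = |F_mkt − F*| = |30.71 − 31.5715| = kr 0.86 per share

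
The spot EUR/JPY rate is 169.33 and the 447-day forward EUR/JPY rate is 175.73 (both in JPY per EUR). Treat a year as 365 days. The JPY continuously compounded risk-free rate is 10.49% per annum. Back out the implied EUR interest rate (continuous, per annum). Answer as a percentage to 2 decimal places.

F = S·e^((r_JPY − r_EUR)T) ⇒ r_EUR = r_JPY − ln(F/S)/T
ln(175.73/169.33) = 0.037099; /(447/365) = 0.030293
r_EUR = 0.1049 − 0.030293 = 0.074607
r_EUR = 7.46%

7.46%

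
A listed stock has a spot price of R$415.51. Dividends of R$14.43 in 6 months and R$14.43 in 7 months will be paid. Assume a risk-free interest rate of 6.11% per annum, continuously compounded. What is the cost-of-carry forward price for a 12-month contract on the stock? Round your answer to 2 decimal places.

R$412.01

PV(dividends) I = 14.43·e^(−0.0611·6/12) + 14.43·e^(−0.0611·7/12)
I = 13.9958 + 13.9247 = 27.9205
F = (S − I)·e^(rT) = (415.51 − 27.9205) · e^(0.0611·12/12)
= 387.5895 · e^0.061100 = 387.5895 × 1.063005 = R$412.01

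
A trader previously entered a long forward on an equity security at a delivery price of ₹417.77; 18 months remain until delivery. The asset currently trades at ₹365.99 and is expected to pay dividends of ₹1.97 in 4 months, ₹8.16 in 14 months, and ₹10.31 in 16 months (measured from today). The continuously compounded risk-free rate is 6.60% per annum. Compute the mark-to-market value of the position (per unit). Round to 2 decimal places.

PV(remaining dividends) I = 1.97·e^(−0.0660·4/12) + 8.16·e^(−0.0660·14/12) + 10.31·e^(−0.0660·16/12) = 18.9239
Current forward F = (S − I)·e^(rT) = (365.99 − 18.9239)·e^(0.0660·18/12) = 347.0661 × 1.104066 = 383.1839
Value (long) = (F − K)·e^(−rT) = (383.1839 − 417.77) × 0.905743 = -31.3261
Value = -₹31.33

-₹31.33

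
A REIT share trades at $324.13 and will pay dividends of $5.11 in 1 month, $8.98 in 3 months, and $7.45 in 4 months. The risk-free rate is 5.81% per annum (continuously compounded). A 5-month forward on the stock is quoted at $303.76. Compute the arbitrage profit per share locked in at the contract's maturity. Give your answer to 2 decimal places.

PV(dividends) I = 5.11·e^(−0.0581·1/12) + 8.98·e^(−0.0581·3/12) + 7.45·e^(−0.0581·4/12) = 21.2429
Fair forward F* = (S − I)·e^(rT) = (324.13 − 21.2429)·e^0.024208 = 302.8871 × 1.024503 = 310.3087
Market $303.76 < fair 310.3087: forward underpriced → reverse cash-and-carry (short the stock, invest proceeds at r, pay the dividends, go long the forward).
Profit at T = |F_mkt − F*| = |303.76 − 310.3087| = $6.55 per share

$6.55 per share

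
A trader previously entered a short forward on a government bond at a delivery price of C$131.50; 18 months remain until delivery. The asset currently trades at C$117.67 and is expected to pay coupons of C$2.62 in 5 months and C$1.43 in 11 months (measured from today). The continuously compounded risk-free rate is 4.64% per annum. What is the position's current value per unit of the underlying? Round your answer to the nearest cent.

C$8.93

PV(remaining coupons) I = 2.62·e^(−0.0464·5/12) + 1.43·e^(−0.0464·11/12) = 3.9403
Current forward F = (S − I)·e^(rT) = (117.67 − 3.9403)·e^(0.0464·18/12) = 113.7297 × 1.072079 = 121.9272
Value (long) = (F − K)·e^(−rT) = (121.9272 − 131.50) × 0.932767 = -8.9292
Short position value = −(long value) = C$8.93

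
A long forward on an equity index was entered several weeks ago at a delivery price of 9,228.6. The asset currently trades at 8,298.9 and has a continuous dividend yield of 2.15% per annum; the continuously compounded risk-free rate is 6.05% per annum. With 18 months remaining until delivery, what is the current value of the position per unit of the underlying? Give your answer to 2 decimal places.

Current fair forward for the remaining 18 months: F = S·e^((r − q)·T), (r − q) = 0.0605 − 0.0215 = 0.0390
F = 8298.9 · e^(0.0390 × 18/12) = 8298.9 × 1.06024499 = 8798.8671
Value of long forward = (F − K)·e^(−rT) = (8798.8671 − 9228.6) · e^(−0.0605·18/12)
= -429.7329 × 0.91324599 = -392.45

-392.45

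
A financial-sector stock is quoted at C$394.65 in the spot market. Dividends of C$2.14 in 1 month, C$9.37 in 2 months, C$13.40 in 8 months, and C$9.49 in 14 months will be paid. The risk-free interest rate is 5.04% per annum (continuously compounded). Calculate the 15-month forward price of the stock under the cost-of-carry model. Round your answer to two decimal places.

C$384.82

PV(dividends) I = 2.14·e^(−0.0504·1/12) + 9.37·e^(−0.0504·2/12) + 13.40·e^(−0.0504·8/12) + 9.49·e^(−0.0504·14/12)
I = 2.1310 + 9.2916 + 12.9572 + 8.9481 = 33.3279
F = (S − I)·e^(rT) = (394.65 − 33.3279) · e^(0.0504·15/12)
= 361.3221 · e^0.063000 = 361.3221 × 1.065027 = C$384.82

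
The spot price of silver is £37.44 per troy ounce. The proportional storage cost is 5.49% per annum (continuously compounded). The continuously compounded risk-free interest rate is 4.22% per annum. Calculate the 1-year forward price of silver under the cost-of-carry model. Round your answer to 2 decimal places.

£41.26 per troy ounce

Net carry = r + u − y = 0.0422 + 0.0549 − 0.0000 = 0.0971
F = S·e^((r+u−y)T) = 37.44 · e^(0.0971 × 1) = 37.44 · e^0.097100
= 37.44 × 1.101971 = £41.26 per troy ounce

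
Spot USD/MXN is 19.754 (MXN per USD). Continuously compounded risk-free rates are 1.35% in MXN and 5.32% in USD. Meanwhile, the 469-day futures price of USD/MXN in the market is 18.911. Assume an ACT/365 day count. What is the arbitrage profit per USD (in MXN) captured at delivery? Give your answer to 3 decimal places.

Fair futures: F* = S·e^(carry·T), with carry = (r_MXN − r_USD) = 0.0135 − 0.0532 = -0.0397
F* = 19.754 · e^(-0.0397 × 469/365) = 19.754 · e^-0.051012 = 19.754 × 0.950267 = 18.7716
Market 18.911 > fair 18.7716: forward overpriced → cash-and-carry (buy spot, short the forward).
At maturity, profit = |F_mkt − F*| = |18.911 − 18.7716| = 0.139 per USD (in MXN)

0.139 per USD (in MXN)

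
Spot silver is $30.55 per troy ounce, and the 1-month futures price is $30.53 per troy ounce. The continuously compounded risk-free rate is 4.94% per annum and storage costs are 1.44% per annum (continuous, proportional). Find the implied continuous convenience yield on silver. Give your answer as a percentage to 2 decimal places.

7.17%

F = S·e^((r+u−y)T) ⇒ (r+u−y) = ln(F/S)/T
ln(30.53/30.55) = -0.000655; /T ⇒ -0.007860
y = r + u − ln(F/S)/T = 0.0494 + 0.0144 + 0.007860 = 0.071660
y = 7.17%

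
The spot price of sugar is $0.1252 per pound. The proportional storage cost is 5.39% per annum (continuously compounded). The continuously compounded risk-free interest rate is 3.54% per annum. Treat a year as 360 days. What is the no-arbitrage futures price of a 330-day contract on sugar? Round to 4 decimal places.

Net carry = r + u − y = 0.0354 + 0.0539 − 0.0000 = 0.0893
F = S·e^((r+u−y)T) = 0.1252 · e^(0.0893 × 330/360) = 0.1252 · e^0.081858
= 0.1252 × 1.085302 = $0.1359 per pound

$0.1359 per pound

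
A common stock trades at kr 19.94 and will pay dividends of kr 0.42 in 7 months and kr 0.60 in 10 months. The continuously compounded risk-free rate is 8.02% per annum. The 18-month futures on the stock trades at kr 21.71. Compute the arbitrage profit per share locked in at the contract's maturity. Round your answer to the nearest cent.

kr 0.31 per share

PV(dividends) I = 0.42·e^(−0.0802·7/12) + 0.60·e^(−0.0802·10/12) = 0.9620
Fair futures F* = (S − I)·e^(rT) = (19.94 − 0.9620)·e^0.120300 = 18.9780 × 1.127835 = 21.4041
Market kr 21.71 > fair 21.4041: forward overpriced → cash-and-carry (borrow at r, buy the stock and collect the dividends, short the forward).
Profit at T = |F_mkt − F*| = |21.71 − 21.4041| = kr 0.31 per share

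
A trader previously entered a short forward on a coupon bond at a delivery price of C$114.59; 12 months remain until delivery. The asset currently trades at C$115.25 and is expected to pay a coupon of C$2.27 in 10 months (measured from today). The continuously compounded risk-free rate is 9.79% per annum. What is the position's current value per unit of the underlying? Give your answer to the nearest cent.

PV(remaining coupons) I = 2.27·e^(−0.0979·10/12) = 2.0922
Current forward F = (S − I)·e^(rT) = (115.25 − 2.0922)·e^(0.0979·12/12) = 113.1578 × 1.102852 = 124.7963
Value (long) = (F − K)·e^(−rT) = (124.7963 − 114.59) × 0.906740 = 9.2545
Short position value = −(long value) = -C$9.25

-C$9.25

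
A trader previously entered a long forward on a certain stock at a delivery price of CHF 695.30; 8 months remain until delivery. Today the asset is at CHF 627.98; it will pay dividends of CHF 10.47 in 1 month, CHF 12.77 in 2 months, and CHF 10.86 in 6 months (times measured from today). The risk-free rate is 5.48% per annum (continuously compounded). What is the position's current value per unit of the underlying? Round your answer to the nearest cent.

-CHF 76.02

PV(remaining dividends) I = 10.47·e^(−0.0548·1/12) + 12.77·e^(−0.0548·2/12) + 10.86·e^(−0.0548·6/12) = 33.6427
Current forward F = (S − I)·e^(rT) = (627.98 − 33.6427)·e^(0.0548·8/12) = 594.3373 × 1.037209 = 616.4520
Value (long) = (F − K)·e^(−rT) = (616.4520 − 695.30) × 0.964126 = -76.0194
Value = -CHF 76.02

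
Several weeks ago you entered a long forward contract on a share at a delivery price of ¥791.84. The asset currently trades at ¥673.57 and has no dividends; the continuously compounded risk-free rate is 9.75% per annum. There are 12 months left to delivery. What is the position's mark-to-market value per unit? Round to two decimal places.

Current fair forward for the remaining 12 months: F = S·e^(r·T), r = 0.0975
F = 673.57 · e^(0.0975 × 12/12) = 673.57 × 1.102411 = 742.5510
Value of long forward = (F − K)·e^(−rT) = (742.5510 − 791.84) · e^(−0.0975·12/12)
= -49.2890 × 0.907102 = -44.71

-¥44.71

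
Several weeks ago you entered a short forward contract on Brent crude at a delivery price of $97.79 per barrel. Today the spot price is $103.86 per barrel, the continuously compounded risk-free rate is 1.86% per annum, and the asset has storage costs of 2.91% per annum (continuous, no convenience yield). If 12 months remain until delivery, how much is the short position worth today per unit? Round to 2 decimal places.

-$10.94 per barrel

Current fair forward for the remaining 12 months: F = S·e^((r + u)·T), (r + u) = 0.0186 + 0.0291 = 0.0477
F = 103.86 · e^(0.0477 × 12/12) = 103.86 × 1.048856 = 108.9342
Value of long forward = (F − K)·e^(−rT) = (108.9342 − 97.79) · e^(−0.0186·12/12)
= 11.1442 × 0.981572 = 10.94
Short position value = −(long value) = -$10.94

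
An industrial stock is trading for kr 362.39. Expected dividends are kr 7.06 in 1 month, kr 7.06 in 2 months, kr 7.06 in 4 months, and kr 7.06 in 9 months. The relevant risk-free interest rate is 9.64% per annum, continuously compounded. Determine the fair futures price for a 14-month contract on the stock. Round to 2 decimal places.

PV(dividends) I = 7.06·e^(−0.0964·1/12) + 7.06·e^(−0.0964·2/12) + 7.06·e^(−0.0964·4/12) + 7.06·e^(−0.0964·9/12)
I = 7.0035 + 6.9475 + 6.8367 + 6.5676 = 27.3553
F = (S − I)·e^(rT) = (362.39 − 27.3553) · e^(0.0964·14/12)
= 335.0347 · e^0.112467 = 335.0347 × 1.119035 = kr 374.92

kr 374.92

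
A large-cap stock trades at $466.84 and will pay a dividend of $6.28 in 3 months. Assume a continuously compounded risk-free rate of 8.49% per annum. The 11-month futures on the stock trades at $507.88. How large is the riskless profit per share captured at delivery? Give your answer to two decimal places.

$9.90 per share

PV(dividends) I = 6.28·e^(−0.0849·3/12) = 6.1481
Fair futures F* = (S − I)·e^(rT) = (466.84 − 6.1481)·e^0.077825 = 460.6919 × 1.080933 = 497.9771
Market $507.88 > fair 497.9771: forward overpriced → cash-and-carry (borrow at r, buy the stock and collect the dividends, short the forward).
Profit at T = |F_mkt − F*| = |507.88 − 497.9771| = $9.90 per share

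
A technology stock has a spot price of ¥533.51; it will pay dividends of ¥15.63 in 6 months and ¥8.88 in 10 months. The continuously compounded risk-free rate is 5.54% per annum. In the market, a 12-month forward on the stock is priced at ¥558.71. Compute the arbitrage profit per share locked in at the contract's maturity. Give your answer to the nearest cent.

¥19.84 per share

PV(dividends) I = 15.63·e^(−0.0554·6/12) + 8.88·e^(−0.0554·10/12) = 23.6823
Fair forward F* = (S − I)·e^(rT) = (533.51 − 23.6823)·e^0.055400 = 509.8277 × 1.056963 = 538.8690
Market ¥558.71 > fair 538.8690: forward overpriced → cash-and-carry (borrow at r, buy the stock and collect the dividends, short the forward).
Profit at T = |F_mkt − F*| = |558.71 − 538.8690| = ¥19.84 per share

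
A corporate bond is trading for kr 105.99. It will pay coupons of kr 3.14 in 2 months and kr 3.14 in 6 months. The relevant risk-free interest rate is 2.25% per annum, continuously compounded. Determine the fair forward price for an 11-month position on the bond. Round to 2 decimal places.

kr 101.84

PV(coupons) I = 3.14·e^(−0.0225·2/12) + 3.14·e^(−0.0225·6/12)
I = 3.1282 + 3.1049 = 6.2331
F = (S − I)·e^(rT) = (105.99 − 6.2331) · e^(0.0225·11/12)
= 99.7569 · e^0.020625 = 99.7569 × 1.020839 = kr 101.84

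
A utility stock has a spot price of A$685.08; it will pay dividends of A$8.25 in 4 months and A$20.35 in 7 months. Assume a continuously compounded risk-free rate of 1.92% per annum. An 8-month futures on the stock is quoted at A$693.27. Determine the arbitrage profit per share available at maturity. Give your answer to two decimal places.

A$28.05 per share

PV(dividends) I = 8.25·e^(−0.0192·4/12) + 20.35·e^(−0.0192·7/12) = 28.3207
Fair futures F* = (S − I)·e^(rT) = (685.08 − 28.3207)·e^0.012800 = 656.7593 × 1.012882 = 665.2197
Market A$693.27 > fair 665.2197: forward overpriced → cash-and-carry (borrow at r, buy the stock and collect the dividends, short the forward).
Profit at T = |F_mkt − F*| = |693.27 − 665.2197| = A$28.05 per share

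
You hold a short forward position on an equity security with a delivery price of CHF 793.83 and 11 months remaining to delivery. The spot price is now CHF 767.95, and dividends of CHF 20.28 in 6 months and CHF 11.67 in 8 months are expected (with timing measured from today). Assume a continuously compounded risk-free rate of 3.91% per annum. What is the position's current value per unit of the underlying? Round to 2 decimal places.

CHF 29.19

PV(remaining dividends) I = 20.28·e^(−0.0391·6/12) + 11.67·e^(−0.0391·8/12) = 31.2571
Current forward F = (S − I)·e^(rT) = (767.95 − 31.2571)·e^(0.0391·11/12) = 736.6929 × 1.036492 = 763.5763
Value (long) = (F − K)·e^(−rT) = (763.5763 − 793.83) × 0.964793 = -29.1886
Short position value = −(long value) = CHF 29.19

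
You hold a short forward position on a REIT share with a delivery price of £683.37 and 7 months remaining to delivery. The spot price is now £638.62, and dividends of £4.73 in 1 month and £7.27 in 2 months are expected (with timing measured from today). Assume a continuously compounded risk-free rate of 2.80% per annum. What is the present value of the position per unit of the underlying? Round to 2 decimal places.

PV(remaining dividends) I = 4.73·e^(−0.0280·1/12) + 7.27·e^(−0.0280·2/12) = 11.9551
Current forward F = (S − I)·e^(rT) = (638.62 − 11.9551)·e^(0.0280·7/12) = 626.6649 × 1.016467 = 636.9842
Value (long) = (F − K)·e^(−rT) = (636.9842 − 683.37) × 0.983799 = -45.6343
Short position value = −(long value) = £45.63

£45.63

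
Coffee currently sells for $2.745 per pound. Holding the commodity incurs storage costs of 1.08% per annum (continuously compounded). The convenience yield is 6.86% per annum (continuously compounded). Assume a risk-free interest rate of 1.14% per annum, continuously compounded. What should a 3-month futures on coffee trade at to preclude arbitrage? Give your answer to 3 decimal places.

Net carry = r + u − y = 0.0114 + 0.0108 − 0.0686 = -0.0464
F = S·e^((r+u−y)T) = 2.745 · e^(-0.0464 × 3/12) = 2.745 · e^-0.011600
= 2.745 × 0.988467 = $2.713 per pound

$2.713 per pound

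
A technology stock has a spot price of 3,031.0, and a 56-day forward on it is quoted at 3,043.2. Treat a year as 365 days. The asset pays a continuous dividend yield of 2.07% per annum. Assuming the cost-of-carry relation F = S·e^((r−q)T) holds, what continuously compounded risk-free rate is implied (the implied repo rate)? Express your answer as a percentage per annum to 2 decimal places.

From F = S·e^((r−q)T): (r − q) = ln(F/S)/T
ln(3043.2/3031.0) = ln(1.004025) = 0.004017
(r − q) = 0.004017 / (56/365) = 0.026182
r = ln(F/S)/T + q = 0.026182 + 0.0207 = 0.046882
r = 4.69%

4.69%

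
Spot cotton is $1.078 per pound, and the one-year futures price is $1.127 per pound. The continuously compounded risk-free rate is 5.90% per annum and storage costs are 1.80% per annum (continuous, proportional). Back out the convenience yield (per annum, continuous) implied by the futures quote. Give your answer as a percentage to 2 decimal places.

3.25%

F = S·e^((r+u−y)T) ⇒ (r+u−y) = ln(F/S)/T
ln(1.127/1.078) = 0.044452; /T ⇒ 0.044452
y = r + u − ln(F/S)/T = 0.0590 + 0.0180 − 0.044452 = 0.032548
y = 3.25%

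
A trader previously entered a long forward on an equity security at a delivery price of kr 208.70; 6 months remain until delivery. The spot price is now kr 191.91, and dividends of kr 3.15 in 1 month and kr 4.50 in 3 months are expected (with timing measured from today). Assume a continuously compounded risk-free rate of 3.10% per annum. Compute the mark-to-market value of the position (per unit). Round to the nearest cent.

PV(remaining dividends) I = 3.15·e^(−0.0310·1/12) + 4.50·e^(−0.0310·3/12) = 7.6071
Current forward F = (S − I)·e^(rT) = (191.91 − 7.6071)·e^(0.0310·6/12) = 184.3029 × 1.015621 = 187.1819
Value (long) = (F − K)·e^(−rT) = (187.1819 − 208.70) × 0.984620 = -21.1872
Value = -kr 21.19

-kr 21.19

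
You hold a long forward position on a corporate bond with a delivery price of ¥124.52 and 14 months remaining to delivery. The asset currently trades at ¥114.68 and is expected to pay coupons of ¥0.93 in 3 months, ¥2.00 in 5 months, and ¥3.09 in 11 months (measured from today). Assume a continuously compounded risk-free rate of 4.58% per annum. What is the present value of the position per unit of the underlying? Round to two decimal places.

PV(remaining coupons) I = 0.93·e^(−0.0458·3/12) + 2.00·e^(−0.0458·5/12) + 3.09·e^(−0.0458·11/12) = 5.8446
Current forward F = (S − I)·e^(rT) = (114.68 − 5.8446)·e^(0.0458·14/12) = 108.8354 × 1.054887 = 114.8090
Value (long) = (F − K)·e^(−rT) = (114.8090 − 124.52) × 0.947969 = -9.2057
Value = -¥9.21

-¥9.21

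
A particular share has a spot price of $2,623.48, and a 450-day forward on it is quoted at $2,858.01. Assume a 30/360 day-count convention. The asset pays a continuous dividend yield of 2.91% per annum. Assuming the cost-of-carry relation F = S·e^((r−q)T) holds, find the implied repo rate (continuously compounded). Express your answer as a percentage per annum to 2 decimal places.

From F = S·e^((r−q)T): (r − q) = ln(F/S)/T
ln(2858.01/2623.48) = ln(1.089397) = 0.085624
(r − q) = 0.085624 / (450/360) = 0.068499
r = ln(F/S)/T + q = 0.068499 + 0.0291 = 0.097599
r = 9.76%

9.76%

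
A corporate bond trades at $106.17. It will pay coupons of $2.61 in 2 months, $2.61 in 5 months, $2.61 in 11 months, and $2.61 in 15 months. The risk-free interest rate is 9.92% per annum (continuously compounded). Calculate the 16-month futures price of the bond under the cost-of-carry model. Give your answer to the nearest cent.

$110.04

PV(coupons) I = 2.61·e^(−0.0992·2/12) + 2.61·e^(−0.0992·5/12) + 2.61·e^(−0.0992·11/12) + 2.61·e^(−0.0992·15/12)
I = 2.5672 + 2.5043 + 2.3831 + 2.3056 = 9.7602
F = (S − I)·e^(rT) = (106.17 − 9.7602) · e^(0.0992·16/12)
= 96.4098 · e^0.132267 = 96.4098 × 1.141413 = $110.04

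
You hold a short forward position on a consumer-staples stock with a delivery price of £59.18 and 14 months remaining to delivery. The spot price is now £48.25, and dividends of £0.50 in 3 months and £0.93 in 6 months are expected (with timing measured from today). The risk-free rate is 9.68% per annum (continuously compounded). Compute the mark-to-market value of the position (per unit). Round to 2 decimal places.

£5.98

PV(remaining dividends) I = 0.50·e^(−0.0968·3/12) + 0.93·e^(−0.0968·6/12) = 1.3741
Current forward F = (S − I)·e^(rT) = (48.25 − 1.3741)·e^(0.0968·14/12) = 46.8759 × 1.119557 = 52.4802
Value (long) = (F − K)·e^(−rT) = (52.4802 − 59.18) × 0.893210 = -5.9843
Short position value = −(long value) = £5.98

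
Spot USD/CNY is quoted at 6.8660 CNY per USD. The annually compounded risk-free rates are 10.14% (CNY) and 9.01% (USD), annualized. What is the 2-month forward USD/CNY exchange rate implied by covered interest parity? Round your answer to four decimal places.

6.8778

By covered interest parity, F = S · (1+r_CNY)^T / (1+r_USD)^T
= 6.8660 × 1.016227 / 1.014482 = 6.8660 × 1.001720
F = 6.8778 CNY per USD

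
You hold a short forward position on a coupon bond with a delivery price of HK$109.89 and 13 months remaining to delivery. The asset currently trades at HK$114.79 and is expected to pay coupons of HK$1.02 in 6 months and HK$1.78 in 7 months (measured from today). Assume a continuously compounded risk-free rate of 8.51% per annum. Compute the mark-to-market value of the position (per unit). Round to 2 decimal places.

PV(remaining coupons) I = 1.02·e^(−0.0851·6/12) + 1.78·e^(−0.0851·7/12) = 2.6713
Current forward F = (S − I)·e^(rT) = (114.79 − 2.6713)·e^(0.0851·13/12) = 112.1187 × 1.096575 = 122.9466
Value (long) = (F − K)·e^(−rT) = (122.9466 − 109.89) × 0.911930 = 11.9067
Short position value = −(long value) = -HK$11.91

-HK$11.91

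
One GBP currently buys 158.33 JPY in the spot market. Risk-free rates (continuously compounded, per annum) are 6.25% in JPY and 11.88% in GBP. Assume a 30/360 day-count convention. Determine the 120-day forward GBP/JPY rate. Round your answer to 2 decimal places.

F = S·e^((r_JPY − r_GBP)T) = 158.33 · e^((0.0625 − 0.1188) × 120/360)
= 158.33 · e^-0.018767 = 158.33 × 0.981408
F = 155.39 JPY per GBP

155.39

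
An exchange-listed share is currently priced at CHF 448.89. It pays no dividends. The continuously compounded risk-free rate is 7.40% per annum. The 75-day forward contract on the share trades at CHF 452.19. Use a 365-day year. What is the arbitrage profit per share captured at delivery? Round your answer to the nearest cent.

Fair forward: F* = S·e^(carry·T), with carry = r = 0.0740
F* = 448.89 · e^(0.0740 × 75/365) = 448.89 · e^0.015205 = 448.89 × 1.015321 = CHF 455.7674
Market CHF 452.19 < fair CHF 455.7674: forward underpriced → reverse cash-and-carry (short spot, go long the forward).
At maturity, profit = |F_mkt − F*| = |452.19 − 455.7674| = CHF 3.58 per share

CHF 3.58 per share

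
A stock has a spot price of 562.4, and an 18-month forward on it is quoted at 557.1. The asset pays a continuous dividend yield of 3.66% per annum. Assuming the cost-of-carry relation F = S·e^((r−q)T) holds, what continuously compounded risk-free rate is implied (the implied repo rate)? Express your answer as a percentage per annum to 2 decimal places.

3.03%

From F = S·e^((r−q)T): (r − q) = ln(F/S)/T
ln(557.1/562.4) = ln(0.990576) = -0.009469
(r − q) = -0.009469 / (18/12) = -0.006313
r = ln(F/S)/T + q = -0.006313 + 0.0366 = 0.030287
r = 3.03%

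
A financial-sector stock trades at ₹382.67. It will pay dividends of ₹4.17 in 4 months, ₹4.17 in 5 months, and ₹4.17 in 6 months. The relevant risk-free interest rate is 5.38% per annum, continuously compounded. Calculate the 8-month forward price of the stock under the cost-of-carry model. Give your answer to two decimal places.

₹383.96

PV(dividends) I = 4.17·e^(−0.0538·4/12) + 4.17·e^(−0.0538·5/12) + 4.17·e^(−0.0538·6/12)
I = 4.0959 + 4.0776 + 4.0593 = 12.2328
F = (S − I)·e^(rT) = (382.67 − 12.2328) · e^(0.0538·8/12)
= 370.4372 · e^0.035867 = 370.4372 × 1.036518 = ₹383.96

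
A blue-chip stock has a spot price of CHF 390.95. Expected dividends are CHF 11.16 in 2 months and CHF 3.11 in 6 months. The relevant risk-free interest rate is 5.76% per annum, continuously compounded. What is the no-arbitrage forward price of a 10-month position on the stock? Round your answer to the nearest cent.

PV(dividends) I = 11.16·e^(−0.0576·2/12) + 3.11·e^(−0.0576·6/12)
I = 11.0534 + 3.0217 = 14.0751
F = (S − I)·e^(rT) = (390.95 − 14.0751) · e^(0.0576·10/12)
= 376.8749 · e^0.048000 = 376.8749 × 1.049171 = CHF 395.41

CHF 395.41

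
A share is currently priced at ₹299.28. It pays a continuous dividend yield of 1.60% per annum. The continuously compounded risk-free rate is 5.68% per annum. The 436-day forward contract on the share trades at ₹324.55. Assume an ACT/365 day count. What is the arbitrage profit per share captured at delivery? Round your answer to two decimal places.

₹10.32 per share

Fair forward: F* = S·e^(carry·T), with carry = (r − q) = 0.0568 − 0.0160 = 0.0408
F* = 299.28 · e^(0.0408 × 436/365) = 299.28 · e^0.048736 = 299.28 × 1.049943 = ₹314.2269
Market ₹324.55 > fair ₹314.2269: forward overpriced → cash-and-carry (buy spot, short the forward).
At maturity, profit = |F_mkt − F*| = |324.55 − 314.2269| = ₹10.32 per share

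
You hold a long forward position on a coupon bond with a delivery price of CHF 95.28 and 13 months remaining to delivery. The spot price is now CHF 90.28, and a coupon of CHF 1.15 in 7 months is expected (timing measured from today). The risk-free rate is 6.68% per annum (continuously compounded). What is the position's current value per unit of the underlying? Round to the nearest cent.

PV(remaining coupons) I = 1.15·e^(−0.0668·7/12) = 1.1061
Current forward F = (S − I)·e^(rT) = (90.28 − 1.1061)·e^(0.0668·13/12) = 89.1739 × 1.075049 = 95.8663
Value (long) = (F − K)·e^(−rT) = (95.8663 − 95.28) × 0.930190 = 0.5454
Value = CHF 0.55

CHF 0.55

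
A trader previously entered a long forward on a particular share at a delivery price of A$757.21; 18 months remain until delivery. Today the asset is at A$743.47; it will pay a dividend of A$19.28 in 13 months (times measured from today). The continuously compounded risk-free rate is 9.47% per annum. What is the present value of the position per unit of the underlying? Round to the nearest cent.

PV(remaining dividends) I = 19.28·e^(−0.0947·13/12) = 17.4001
Current forward F = (S − I)·e^(rT) = (743.47 − 17.4001)·e^(0.0947·18/12) = 726.0699 × 1.152634 = 836.8929
Value (long) = (F − K)·e^(−rT) = (836.8929 − 757.21) × 0.867578 = 69.1311
Value = A$69.13

A$69.13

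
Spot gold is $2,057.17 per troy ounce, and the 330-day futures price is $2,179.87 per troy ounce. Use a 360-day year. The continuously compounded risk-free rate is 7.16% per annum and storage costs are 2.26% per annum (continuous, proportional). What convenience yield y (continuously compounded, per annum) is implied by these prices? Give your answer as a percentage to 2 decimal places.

3.10%

F = S·e^((r+u−y)T) ⇒ (r+u−y) = ln(F/S)/T
ln(2179.87/2057.17) = 0.057934; /T ⇒ 0.063201
y = r + u − ln(F/S)/T = 0.0716 + 0.0226 − 0.063201 = 0.030999
y = 3.10%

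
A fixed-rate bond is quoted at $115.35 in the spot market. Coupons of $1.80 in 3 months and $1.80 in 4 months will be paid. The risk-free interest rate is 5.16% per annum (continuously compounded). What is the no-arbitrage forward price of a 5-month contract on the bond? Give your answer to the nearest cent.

$114.23

PV(coupons) I = 1.80·e^(−0.0516·3/12) + 1.80·e^(−0.0516·4/12)
I = 1.7769 + 1.7693 = 3.5462
F = (S − I)·e^(rT) = (115.35 − 3.5462) · e^(0.0516·5/12)
= 111.8038 · e^0.021500 = 111.8038 × 1.021733 = $114.23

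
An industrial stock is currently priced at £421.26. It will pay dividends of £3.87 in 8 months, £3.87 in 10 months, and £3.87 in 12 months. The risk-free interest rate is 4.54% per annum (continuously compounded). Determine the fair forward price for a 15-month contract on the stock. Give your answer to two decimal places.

£434.03

PV(dividends) I = 3.87·e^(−0.0454·8/12) + 3.87·e^(−0.0454·10/12) + 3.87·e^(−0.0454·12/12)
I = 3.7546 + 3.7263 + 3.6982 = 11.1791
F = (S − I)·e^(rT) = (421.26 − 11.1791) · e^(0.0454·15/12)
= 410.0809 · e^0.056750 = 410.0809 × 1.058391 = £434.03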